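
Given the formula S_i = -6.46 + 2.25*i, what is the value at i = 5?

S_5 = -6.46 + 2.25*5 = -6.46 + 11.25 = 4.79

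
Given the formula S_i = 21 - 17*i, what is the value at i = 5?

S_5 = 21 + -17*5 = 21 + -85 = -64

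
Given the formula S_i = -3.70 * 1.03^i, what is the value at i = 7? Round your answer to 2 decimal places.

S_7 = -3.7 * 1.03^7 ≈ -3.7 * 1.2299 ≈ -4.55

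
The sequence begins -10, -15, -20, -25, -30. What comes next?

Differences: -15 - -10 = -5
This is an arithmetic sequence with common difference d = -5.
Next term = -30 + -5 = -35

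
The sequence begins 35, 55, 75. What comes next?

Differences: 55 - 35 = 20
This is an arithmetic sequence with common difference d = 20.
Next term = 75 + 20 = 95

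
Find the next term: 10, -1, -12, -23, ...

Differences: -1 - 10 = -11
This is an arithmetic sequence with common difference d = -11.
Next term = -23 + -11 = -34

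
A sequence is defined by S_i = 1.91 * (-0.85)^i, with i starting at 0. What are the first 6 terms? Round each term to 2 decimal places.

This is a geometric sequence.
i=0: S_0 = 1.91 * (-0.85)^0 = 1.91
i=1: S_1 = 1.91 * (-0.85)^1 ≈ -1.62
i=2: S_2 = 1.91 * (-0.85)^2 ≈ 1.38
i=3: S_3 = 1.91 * (-0.85)^3 ≈ -1.17
i=4: S_4 = 1.91 * (-0.85)^4 ≈ 1.0
i=5: S_5 = 1.91 * (-0.85)^5 ≈ -0.85
The first 6 terms are: [1.91, -1.62, 1.38, -1.17, 1.0, -0.85]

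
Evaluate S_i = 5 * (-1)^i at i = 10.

S_10 = 5 * (-1)^10 = 5 * 1 = 5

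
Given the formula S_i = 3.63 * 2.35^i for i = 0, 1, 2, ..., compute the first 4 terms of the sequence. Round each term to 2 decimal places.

This is a geometric sequence.
i=0: S_0 = 3.63 * 2.35^0 = 3.63
i=1: S_1 = 3.63 * 2.35^1 ≈ 8.53
i=2: S_2 = 3.63 * 2.35^2 ≈ 20.05
i=3: S_3 = 3.63 * 2.35^3 ≈ 47.11
The first 4 terms are: [3.63, 8.53, 20.05, 47.11]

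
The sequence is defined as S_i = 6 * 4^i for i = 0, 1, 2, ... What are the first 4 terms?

This is a geometric sequence.
i=0: S_0 = 6 * 4^0 = 6
i=1: S_1 = 6 * 4^1 = 24
i=2: S_2 = 6 * 4^2 = 96
i=3: S_3 = 6 * 4^3 = 384
The first 4 terms are: [6, 24, 96, 384]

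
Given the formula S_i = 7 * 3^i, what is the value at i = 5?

S_5 = 7 * 3^5 = 7 * 243 = 1701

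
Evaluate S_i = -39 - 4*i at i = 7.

S_7 = -39 + -4*7 = -39 + -28 = -67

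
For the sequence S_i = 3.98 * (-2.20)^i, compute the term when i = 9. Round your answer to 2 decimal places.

S_9 = 3.98 * (-2.2)^9 ≈ 3.98 * -1207.2692 ≈ -4804.93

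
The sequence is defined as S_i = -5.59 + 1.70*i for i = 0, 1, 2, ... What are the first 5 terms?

This is an arithmetic sequence.
i=0: S_0 = -5.59 + 1.7*0 = -5.59
i=1: S_1 = -5.59 + 1.7*1 = -3.89
i=2: S_2 = -5.59 + 1.7*2 = -2.19
i=3: S_3 = -5.59 + 1.7*3 = -0.49
i=4: S_4 = -5.59 + 1.7*4 = 1.21
The first 5 terms are: [-5.59, -3.89, -2.19, -0.49, 1.21]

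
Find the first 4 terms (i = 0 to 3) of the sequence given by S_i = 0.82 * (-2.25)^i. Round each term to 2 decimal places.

This is a geometric sequence.
i=0: S_0 = 0.82 * (-2.25)^0 = 0.82
i=1: S_1 = 0.82 * (-2.25)^1 ≈ -1.85
i=2: S_2 = 0.82 * (-2.25)^2 ≈ 4.15
i=3: S_3 = 0.82 * (-2.25)^3 ≈ -9.34
The first 4 terms are: [0.82, -1.85, 4.15, -9.34]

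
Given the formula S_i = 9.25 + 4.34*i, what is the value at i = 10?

S_10 = 9.25 + 4.34*10 = 9.25 + 43.4 = 52.65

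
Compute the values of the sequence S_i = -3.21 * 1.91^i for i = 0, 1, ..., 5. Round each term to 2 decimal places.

This is a geometric sequence.
i=0: S_0 = -3.21 * 1.91^0 = -3.21
i=1: S_1 = -3.21 * 1.91^1 ≈ -6.13
i=2: S_2 = -3.21 * 1.91^2 ≈ -11.71
i=3: S_3 = -3.21 * 1.91^3 ≈ -22.37
i=4: S_4 = -3.21 * 1.91^4 ≈ -42.72
i=5: S_5 = -3.21 * 1.91^5 ≈ -81.6
The first 6 terms are: [-3.21, -6.13, -11.71, -22.37, -42.72, -81.6]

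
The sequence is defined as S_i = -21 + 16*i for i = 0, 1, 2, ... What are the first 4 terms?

This is an arithmetic sequence.
i=0: S_0 = -21 + 16*0 = -21
i=1: S_1 = -21 + 16*1 = -5
i=2: S_2 = -21 + 16*2 = 11
i=3: S_3 = -21 + 16*3 = 27
The first 4 terms are: [-21, -5, 11, 27]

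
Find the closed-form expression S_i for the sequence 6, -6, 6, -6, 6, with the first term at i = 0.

Check ratios: -6 / 6 = -1.0
Common ratio r = -1.
First term a = 6.
Formula: S_i = 6 * (-1)^i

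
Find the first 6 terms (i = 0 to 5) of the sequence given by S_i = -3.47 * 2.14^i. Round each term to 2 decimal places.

This is a geometric sequence.
i=0: S_0 = -3.47 * 2.14^0 = -3.47
i=1: S_1 = -3.47 * 2.14^1 ≈ -7.43
i=2: S_2 = -3.47 * 2.14^2 ≈ -15.89
i=3: S_3 = -3.47 * 2.14^3 ≈ -34.01
i=4: S_4 = -3.47 * 2.14^4 ≈ -72.78
i=5: S_5 = -3.47 * 2.14^5 ≈ -155.74
The first 6 terms are: [-3.47, -7.43, -15.89, -34.01, -72.78, -155.74]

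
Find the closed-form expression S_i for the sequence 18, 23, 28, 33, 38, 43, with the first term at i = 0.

Check differences: 23 - 18 = 5
28 - 23 = 5
Common difference d = 5.
First term a = 18.
Formula: S_i = 18 + 5*i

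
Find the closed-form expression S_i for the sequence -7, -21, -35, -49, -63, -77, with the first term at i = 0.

Check differences: -21 - -7 = -14
-35 - -21 = -14
Common difference d = -14.
First term a = -7.
Formula: S_i = -7 - 14*i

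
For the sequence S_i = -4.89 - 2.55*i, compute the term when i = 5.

S_5 = -4.89 + -2.55*5 = -4.89 + -12.75 = -17.64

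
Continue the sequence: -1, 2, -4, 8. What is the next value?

Ratios: 2 / -1 = -2.0
This is a geometric sequence with common ratio r = -2.
Next term = 8 * -2 = -16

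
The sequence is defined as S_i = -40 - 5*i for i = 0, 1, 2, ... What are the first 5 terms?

This is an arithmetic sequence.
i=0: S_0 = -40 + -5*0 = -40
i=1: S_1 = -40 + -5*1 = -45
i=2: S_2 = -40 + -5*2 = -50
i=3: S_3 = -40 + -5*3 = -55
i=4: S_4 = -40 + -5*4 = -60
The first 5 terms are: [-40, -45, -50, -55, -60]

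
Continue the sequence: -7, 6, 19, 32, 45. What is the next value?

Differences: 6 - -7 = 13
This is an arithmetic sequence with common difference d = 13.
Next term = 45 + 13 = 58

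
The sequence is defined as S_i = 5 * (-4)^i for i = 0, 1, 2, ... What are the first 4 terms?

This is a geometric sequence.
i=0: S_0 = 5 * (-4)^0 = 5
i=1: S_1 = 5 * (-4)^1 = -20
i=2: S_2 = 5 * (-4)^2 = 80
i=3: S_3 = 5 * (-4)^3 = -320
The first 4 terms are: [5, -20, 80, -320]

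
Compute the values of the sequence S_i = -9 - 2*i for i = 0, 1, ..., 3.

This is an arithmetic sequence.
i=0: S_0 = -9 + -2*0 = -9
i=1: S_1 = -9 + -2*1 = -11
i=2: S_2 = -9 + -2*2 = -13
i=3: S_3 = -9 + -2*3 = -15
The first 4 terms are: [-9, -11, -13, -15]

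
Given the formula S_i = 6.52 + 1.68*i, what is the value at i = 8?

S_8 = 6.52 + 1.68*8 = 6.52 + 13.44 = 19.96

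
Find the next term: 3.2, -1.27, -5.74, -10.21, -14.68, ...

Differences: -1.27 - 3.2 = -4.47
This is an arithmetic sequence with common difference d = -4.47.
Next term = -14.68 + -4.47 = -19.15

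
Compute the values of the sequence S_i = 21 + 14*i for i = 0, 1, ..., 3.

This is an arithmetic sequence.
i=0: S_0 = 21 + 14*0 = 21
i=1: S_1 = 21 + 14*1 = 35
i=2: S_2 = 21 + 14*2 = 49
i=3: S_3 = 21 + 14*3 = 63
The first 4 terms are: [21, 35, 49, 63]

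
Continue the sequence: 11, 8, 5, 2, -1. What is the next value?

Differences: 8 - 11 = -3
This is an arithmetic sequence with common difference d = -3.
Next term = -1 + -3 = -4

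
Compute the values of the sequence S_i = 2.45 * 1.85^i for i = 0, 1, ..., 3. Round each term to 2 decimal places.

This is a geometric sequence.
i=0: S_0 = 2.45 * 1.85^0 = 2.45
i=1: S_1 = 2.45 * 1.85^1 ≈ 4.53
i=2: S_2 = 2.45 * 1.85^2 ≈ 8.39
i=3: S_3 = 2.45 * 1.85^3 ≈ 15.51
The first 4 terms are: [2.45, 4.53, 8.39, 15.51]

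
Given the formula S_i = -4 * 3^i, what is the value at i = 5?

S_5 = -4 * 3^5 = -4 * 243 = -972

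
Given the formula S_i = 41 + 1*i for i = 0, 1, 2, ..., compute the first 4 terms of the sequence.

This is an arithmetic sequence.
i=0: S_0 = 41 + 1*0 = 41
i=1: S_1 = 41 + 1*1 = 42
i=2: S_2 = 41 + 1*2 = 43
i=3: S_3 = 41 + 1*3 = 44
The first 4 terms are: [41, 42, 43, 44]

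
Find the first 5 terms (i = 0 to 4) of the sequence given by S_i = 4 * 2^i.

This is a geometric sequence.
i=0: S_0 = 4 * 2^0 = 4
i=1: S_1 = 4 * 2^1 = 8
i=2: S_2 = 4 * 2^2 = 16
i=3: S_3 = 4 * 2^3 = 32
i=4: S_4 = 4 * 2^4 = 64
The first 5 terms are: [4, 8, 16, 32, 64]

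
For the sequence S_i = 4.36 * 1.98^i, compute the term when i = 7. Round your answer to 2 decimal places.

S_7 = 4.36 * 1.98^7 ≈ 4.36 * 119.3044 ≈ 520.17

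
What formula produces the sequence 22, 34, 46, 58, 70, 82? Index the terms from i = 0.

Check differences: 34 - 22 = 12
46 - 34 = 12
Common difference d = 12.
First term a = 22.
Formula: S_i = 22 + 12*i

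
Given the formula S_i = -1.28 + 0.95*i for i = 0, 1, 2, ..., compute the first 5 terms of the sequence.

This is an arithmetic sequence.
i=0: S_0 = -1.28 + 0.95*0 = -1.28
i=1: S_1 = -1.28 + 0.95*1 = -0.33
i=2: S_2 = -1.28 + 0.95*2 = 0.62
i=3: S_3 = -1.28 + 0.95*3 = 1.57
i=4: S_4 = -1.28 + 0.95*4 = 2.52
The first 5 terms are: [-1.28, -0.33, 0.62, 1.57, 2.52]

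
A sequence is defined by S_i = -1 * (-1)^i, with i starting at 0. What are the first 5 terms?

This is a geometric sequence.
i=0: S_0 = -1 * (-1)^0 = -1
i=1: S_1 = -1 * (-1)^1 = 1
i=2: S_2 = -1 * (-1)^2 = -1
i=3: S_3 = -1 * (-1)^3 = 1
i=4: S_4 = -1 * (-1)^4 = -1
The first 5 terms are: [-1, 1, -1, 1, -1]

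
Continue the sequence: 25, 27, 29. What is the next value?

Differences: 27 - 25 = 2
This is an arithmetic sequence with common difference d = 2.
Next term = 29 + 2 = 31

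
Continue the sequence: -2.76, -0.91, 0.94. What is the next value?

Differences: -0.91 - -2.76 = 1.85
This is an arithmetic sequence with common difference d = 1.85.
Next term = 0.94 + 1.85 = 2.79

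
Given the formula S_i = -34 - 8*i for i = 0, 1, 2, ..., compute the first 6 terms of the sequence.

This is an arithmetic sequence.
i=0: S_0 = -34 + -8*0 = -34
i=1: S_1 = -34 + -8*1 = -42
i=2: S_2 = -34 + -8*2 = -50
i=3: S_3 = -34 + -8*3 = -58
i=4: S_4 = -34 + -8*4 = -66
i=5: S_5 = -34 + -8*5 = -74
The first 6 terms are: [-34, -42, -50, -58, -66, -74]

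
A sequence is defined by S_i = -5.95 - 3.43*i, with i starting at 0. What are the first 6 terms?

This is an arithmetic sequence.
i=0: S_0 = -5.95 + -3.43*0 = -5.95
i=1: S_1 = -5.95 + -3.43*1 = -9.38
i=2: S_2 = -5.95 + -3.43*2 = -12.81
i=3: S_3 = -5.95 + -3.43*3 = -16.24
i=4: S_4 = -5.95 + -3.43*4 = -19.67
i=5: S_5 = -5.95 + -3.43*5 = -23.1
The first 6 terms are: [-5.95, -9.38, -12.81, -16.24, -19.67, -23.1]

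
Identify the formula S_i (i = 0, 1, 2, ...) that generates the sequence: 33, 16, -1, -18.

Check differences: 16 - 33 = -17
-1 - 16 = -17
Common difference d = -17.
First term a = 33.
Formula: S_i = 33 - 17*i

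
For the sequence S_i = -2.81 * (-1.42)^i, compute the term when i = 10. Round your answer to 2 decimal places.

S_10 = -2.81 * (-1.42)^10 ≈ -2.81 * 33.3337 ≈ -93.67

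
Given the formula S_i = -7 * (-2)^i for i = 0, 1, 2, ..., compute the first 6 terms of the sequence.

This is a geometric sequence.
i=0: S_0 = -7 * (-2)^0 = -7
i=1: S_1 = -7 * (-2)^1 = 14
i=2: S_2 = -7 * (-2)^2 = -28
i=3: S_3 = -7 * (-2)^3 = 56
i=4: S_4 = -7 * (-2)^4 = -112
i=5: S_5 = -7 * (-2)^5 = 224
The first 6 terms are: [-7, 14, -28, 56, -112, 224]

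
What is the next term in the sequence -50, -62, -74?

Differences: -62 - -50 = -12
This is an arithmetic sequence with common difference d = -12.
Next term = -74 + -12 = -86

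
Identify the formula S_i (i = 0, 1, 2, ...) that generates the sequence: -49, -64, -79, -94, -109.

Check differences: -64 - -49 = -15
-79 - -64 = -15
Common difference d = -15.
First term a = -49.
Formula: S_i = -49 - 15*i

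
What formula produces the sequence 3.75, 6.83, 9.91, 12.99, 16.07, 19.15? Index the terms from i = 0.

Check differences: 6.83 - 3.75 = 3.08
9.91 - 6.83 = 3.08
Common difference d = 3.08.
First term a = 3.75.
Formula: S_i = 3.75 + 3.08*i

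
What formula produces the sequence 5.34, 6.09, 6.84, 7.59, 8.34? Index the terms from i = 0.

Check differences: 6.09 - 5.34 = 0.75
6.84 - 6.09 = 0.75
Common difference d = 0.75.
First term a = 5.34.
Formula: S_i = 5.34 + 0.75*i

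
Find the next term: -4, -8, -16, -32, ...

Ratios: -8 / -4 = 2.0
This is a geometric sequence with common ratio r = 2.
Next term = -32 * 2 = -64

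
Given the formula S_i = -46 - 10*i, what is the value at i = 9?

S_9 = -46 + -10*9 = -46 + -90 = -136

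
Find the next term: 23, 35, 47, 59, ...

Differences: 35 - 23 = 12
This is an arithmetic sequence with common difference d = 12.
Next term = 59 + 12 = 71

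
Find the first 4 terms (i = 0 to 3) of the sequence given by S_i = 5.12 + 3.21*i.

This is an arithmetic sequence.
i=0: S_0 = 5.12 + 3.21*0 = 5.12
i=1: S_1 = 5.12 + 3.21*1 = 8.33
i=2: S_2 = 5.12 + 3.21*2 = 11.54
i=3: S_3 = 5.12 + 3.21*3 = 14.75
The first 4 terms are: [5.12, 8.33, 11.54, 14.75]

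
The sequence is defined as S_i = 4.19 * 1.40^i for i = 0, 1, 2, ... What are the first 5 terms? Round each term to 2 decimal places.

This is a geometric sequence.
i=0: S_0 = 4.19 * 1.4^0 = 4.19
i=1: S_1 = 4.19 * 1.4^1 ≈ 5.87
i=2: S_2 = 4.19 * 1.4^2 ≈ 8.21
i=3: S_3 = 4.19 * 1.4^3 ≈ 11.5
i=4: S_4 = 4.19 * 1.4^4 ≈ 16.1
The first 5 terms are: [4.19, 5.87, 8.21, 11.5, 16.1]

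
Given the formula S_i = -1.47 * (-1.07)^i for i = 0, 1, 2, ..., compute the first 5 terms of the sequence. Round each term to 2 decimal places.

This is a geometric sequence.
i=0: S_0 = -1.47 * (-1.07)^0 = -1.47
i=1: S_1 = -1.47 * (-1.07)^1 ≈ 1.57
i=2: S_2 = -1.47 * (-1.07)^2 ≈ -1.68
i=3: S_3 = -1.47 * (-1.07)^3 ≈ 1.8
i=4: S_4 = -1.47 * (-1.07)^4 ≈ -1.93
The first 5 terms are: [-1.47, 1.57, -1.68, 1.8, -1.93]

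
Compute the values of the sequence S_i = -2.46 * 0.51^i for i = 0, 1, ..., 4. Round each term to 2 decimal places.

This is a geometric sequence.
i=0: S_0 = -2.46 * 0.51^0 = -2.46
i=1: S_1 = -2.46 * 0.51^1 ≈ -1.25
i=2: S_2 = -2.46 * 0.51^2 ≈ -0.64
i=3: S_3 = -2.46 * 0.51^3 ≈ -0.33
i=4: S_4 = -2.46 * 0.51^4 ≈ -0.17
The first 5 terms are: [-2.46, -1.25, -0.64, -0.33, -0.17]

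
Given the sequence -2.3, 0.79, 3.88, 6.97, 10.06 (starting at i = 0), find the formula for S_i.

Check differences: 0.79 - -2.3 = 3.09
3.88 - 0.79 = 3.09
Common difference d = 3.09.
First term a = -2.3.
Formula: S_i = -2.30 + 3.09*i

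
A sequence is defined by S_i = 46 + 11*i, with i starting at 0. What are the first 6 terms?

This is an arithmetic sequence.
i=0: S_0 = 46 + 11*0 = 46
i=1: S_1 = 46 + 11*1 = 57
i=2: S_2 = 46 + 11*2 = 68
i=3: S_3 = 46 + 11*3 = 79
i=4: S_4 = 46 + 11*4 = 90
i=5: S_5 = 46 + 11*5 = 101
The first 6 terms are: [46, 57, 68, 79, 90, 101]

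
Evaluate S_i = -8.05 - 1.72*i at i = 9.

S_9 = -8.05 + -1.72*9 = -8.05 + -15.48 = -23.53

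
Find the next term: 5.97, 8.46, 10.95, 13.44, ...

Differences: 8.46 - 5.97 = 2.49
This is an arithmetic sequence with common difference d = 2.49.
Next term = 13.44 + 2.49 = 15.93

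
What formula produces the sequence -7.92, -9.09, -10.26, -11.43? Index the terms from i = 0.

Check differences: -9.09 - -7.92 = -1.17
-10.26 - -9.09 = -1.17
Common difference d = -1.17.
First term a = -7.92.
Formula: S_i = -7.92 - 1.17*i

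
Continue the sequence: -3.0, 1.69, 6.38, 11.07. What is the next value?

Differences: 1.69 - -3.0 = 4.69
This is an arithmetic sequence with common difference d = 4.69.
Next term = 11.07 + 4.69 = 15.76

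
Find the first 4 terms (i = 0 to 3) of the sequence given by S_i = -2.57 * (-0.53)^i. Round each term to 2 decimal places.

This is a geometric sequence.
i=0: S_0 = -2.57 * (-0.53)^0 = -2.57
i=1: S_1 = -2.57 * (-0.53)^1 ≈ 1.36
i=2: S_2 = -2.57 * (-0.53)^2 ≈ -0.72
i=3: S_3 = -2.57 * (-0.53)^3 ≈ 0.38
The first 4 terms are: [-2.57, 1.36, -0.72, 0.38]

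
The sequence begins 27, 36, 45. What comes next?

Differences: 36 - 27 = 9
This is an arithmetic sequence with common difference d = 9.
Next term = 45 + 9 = 54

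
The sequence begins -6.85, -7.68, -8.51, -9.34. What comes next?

Differences: -7.68 - -6.85 = -0.83
This is an arithmetic sequence with common difference d = -0.83.
Next term = -9.34 + -0.83 = -10.17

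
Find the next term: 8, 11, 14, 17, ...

Differences: 11 - 8 = 3
This is an arithmetic sequence with common difference d = 3.
Next term = 17 + 3 = 20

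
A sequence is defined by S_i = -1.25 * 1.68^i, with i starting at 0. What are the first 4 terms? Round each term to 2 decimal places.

This is a geometric sequence.
i=0: S_0 = -1.25 * 1.68^0 = -1.25
i=1: S_1 = -1.25 * 1.68^1 = -2.1
i=2: S_2 = -1.25 * 1.68^2 ≈ -3.53
i=3: S_3 = -1.25 * 1.68^3 ≈ -5.93
The first 4 terms are: [-1.25, -2.1, -3.53, -5.93]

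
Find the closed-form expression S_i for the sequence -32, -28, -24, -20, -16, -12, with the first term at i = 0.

Check differences: -28 - -32 = 4
-24 - -28 = 4
Common difference d = 4.
First term a = -32.
Formula: S_i = -32 + 4*i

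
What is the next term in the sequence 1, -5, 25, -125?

Ratios: -5 / 1 = -5.0
This is a geometric sequence with common ratio r = -5.
Next term = -125 * -5 = 625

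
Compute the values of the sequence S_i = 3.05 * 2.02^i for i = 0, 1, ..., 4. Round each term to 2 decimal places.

This is a geometric sequence.
i=0: S_0 = 3.05 * 2.02^0 = 3.05
i=1: S_1 = 3.05 * 2.02^1 ≈ 6.16
i=2: S_2 = 3.05 * 2.02^2 ≈ 12.45
i=3: S_3 = 3.05 * 2.02^3 ≈ 25.14
i=4: S_4 = 3.05 * 2.02^4 ≈ 50.78
The first 5 terms are: [3.05, 6.16, 12.45, 25.14, 50.78]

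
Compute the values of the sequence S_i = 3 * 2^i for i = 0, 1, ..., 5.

This is a geometric sequence.
i=0: S_0 = 3 * 2^0 = 3
i=1: S_1 = 3 * 2^1 = 6
i=2: S_2 = 3 * 2^2 = 12
i=3: S_3 = 3 * 2^3 = 24
i=4: S_4 = 3 * 2^4 = 48
i=5: S_5 = 3 * 2^5 = 96
The first 6 terms are: [3, 6, 12, 24, 48, 96]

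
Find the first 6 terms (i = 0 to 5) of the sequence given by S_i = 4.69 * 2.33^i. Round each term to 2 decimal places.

This is a geometric sequence.
i=0: S_0 = 4.69 * 2.33^0 = 4.69
i=1: S_1 = 4.69 * 2.33^1 ≈ 10.93
i=2: S_2 = 4.69 * 2.33^2 ≈ 25.46
i=3: S_3 = 4.69 * 2.33^3 ≈ 59.33
i=4: S_4 = 4.69 * 2.33^4 ≈ 138.23
i=5: S_5 = 4.69 * 2.33^5 ≈ 322.07
The first 6 terms are: [4.69, 10.93, 25.46, 59.33, 138.23, 322.07]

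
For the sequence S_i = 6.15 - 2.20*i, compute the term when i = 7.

S_7 = 6.15 + -2.2*7 = 6.15 + -15.4 = -9.25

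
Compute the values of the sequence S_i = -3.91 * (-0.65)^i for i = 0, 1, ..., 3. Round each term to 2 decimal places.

This is a geometric sequence.
i=0: S_0 = -3.91 * (-0.65)^0 = -3.91
i=1: S_1 = -3.91 * (-0.65)^1 ≈ 2.54
i=2: S_2 = -3.91 * (-0.65)^2 ≈ -1.65
i=3: S_3 = -3.91 * (-0.65)^3 ≈ 1.07
The first 4 terms are: [-3.91, 2.54, -1.65, 1.07]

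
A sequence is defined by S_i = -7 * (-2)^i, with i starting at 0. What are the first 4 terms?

This is a geometric sequence.
i=0: S_0 = -7 * (-2)^0 = -7
i=1: S_1 = -7 * (-2)^1 = 14
i=2: S_2 = -7 * (-2)^2 = -28
i=3: S_3 = -7 * (-2)^3 = 56
The first 4 terms are: [-7, 14, -28, 56]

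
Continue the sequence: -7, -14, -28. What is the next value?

Ratios: -14 / -7 = 2.0
This is a geometric sequence with common ratio r = 2.
Next term = -28 * 2 = -56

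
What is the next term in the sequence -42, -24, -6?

Differences: -24 - -42 = 18
This is an arithmetic sequence with common difference d = 18.
Next term = -6 + 18 = 12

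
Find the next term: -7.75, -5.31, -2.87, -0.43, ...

Differences: -5.31 - -7.75 = 2.44
This is an arithmetic sequence with common difference d = 2.44.
Next term = -0.43 + 2.44 = 2.01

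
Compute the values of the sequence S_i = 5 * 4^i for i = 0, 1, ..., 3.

This is a geometric sequence.
i=0: S_0 = 5 * 4^0 = 5
i=1: S_1 = 5 * 4^1 = 20
i=2: S_2 = 5 * 4^2 = 80
i=3: S_3 = 5 * 4^3 = 320
The first 4 terms are: [5, 20, 80, 320]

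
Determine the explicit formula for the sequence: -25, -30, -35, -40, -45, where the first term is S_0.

Check differences: -30 - -25 = -5
-35 - -30 = -5
Common difference d = -5.
First term a = -25.
Formula: S_i = -25 - 5*i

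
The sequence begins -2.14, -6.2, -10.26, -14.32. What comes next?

Differences: -6.2 - -2.14 = -4.06
This is an arithmetic sequence with common difference d = -4.06.
Next term = -14.32 + -4.06 = -18.38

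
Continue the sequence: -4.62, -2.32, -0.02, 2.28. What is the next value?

Differences: -2.32 - -4.62 = 2.3
This is an arithmetic sequence with common difference d = 2.3.
Next term = 2.28 + 2.3 = 4.58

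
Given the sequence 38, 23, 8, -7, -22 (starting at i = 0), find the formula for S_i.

Check differences: 23 - 38 = -15
8 - 23 = -15
Common difference d = -15.
First term a = 38.
Formula: S_i = 38 - 15*i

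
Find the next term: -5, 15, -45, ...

Ratios: 15 / -5 = -3.0
This is a geometric sequence with common ratio r = -3.
Next term = -45 * -3 = 135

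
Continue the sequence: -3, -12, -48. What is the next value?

Ratios: -12 / -3 = 4.0
This is a geometric sequence with common ratio r = 4.
Next term = -48 * 4 = -192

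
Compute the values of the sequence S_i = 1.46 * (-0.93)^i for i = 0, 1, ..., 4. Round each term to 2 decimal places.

This is a geometric sequence.
i=0: S_0 = 1.46 * (-0.93)^0 = 1.46
i=1: S_1 = 1.46 * (-0.93)^1 ≈ -1.36
i=2: S_2 = 1.46 * (-0.93)^2 ≈ 1.26
i=3: S_3 = 1.46 * (-0.93)^3 ≈ -1.17
i=4: S_4 = 1.46 * (-0.93)^4 ≈ 1.09
The first 5 terms are: [1.46, -1.36, 1.26, -1.17, 1.09]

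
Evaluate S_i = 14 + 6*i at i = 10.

S_10 = 14 + 6*10 = 14 + 60 = 74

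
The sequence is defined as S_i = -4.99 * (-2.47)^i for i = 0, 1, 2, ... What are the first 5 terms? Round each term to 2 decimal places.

This is a geometric sequence.
i=0: S_0 = -4.99 * (-2.47)^0 = -4.99
i=1: S_1 = -4.99 * (-2.47)^1 ≈ 12.33
i=2: S_2 = -4.99 * (-2.47)^2 ≈ -30.44
i=3: S_3 = -4.99 * (-2.47)^3 ≈ 75.2
i=4: S_4 = -4.99 * (-2.47)^4 ≈ -185.73
The first 5 terms are: [-4.99, 12.33, -30.44, 75.2, -185.73]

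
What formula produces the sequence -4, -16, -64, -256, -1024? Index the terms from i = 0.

Check ratios: -16 / -4 = 4.0
Common ratio r = 4.
First term a = -4.
Formula: S_i = -4 * 4^i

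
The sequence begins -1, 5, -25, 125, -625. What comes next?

Ratios: 5 / -1 = -5.0
This is a geometric sequence with common ratio r = -5.
Next term = -625 * -5 = 3125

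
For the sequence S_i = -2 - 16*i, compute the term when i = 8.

S_8 = -2 + -16*8 = -2 + -128 = -130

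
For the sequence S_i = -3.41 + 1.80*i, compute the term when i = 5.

S_5 = -3.41 + 1.8*5 = -3.41 + 9.0 = 5.59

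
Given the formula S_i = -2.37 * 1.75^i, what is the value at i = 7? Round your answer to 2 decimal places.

S_7 = -2.37 * 1.75^7 ≈ -2.37 * 50.2651 ≈ -119.13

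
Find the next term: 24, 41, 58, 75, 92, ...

Differences: 41 - 24 = 17
This is an arithmetic sequence with common difference d = 17.
Next term = 92 + 17 = 109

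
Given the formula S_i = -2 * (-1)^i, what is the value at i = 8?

S_8 = -2 * (-1)^8 = -2 * 1 = -2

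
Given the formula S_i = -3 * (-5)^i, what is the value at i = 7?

S_7 = -3 * (-5)^7 = -3 * -78125 = 234375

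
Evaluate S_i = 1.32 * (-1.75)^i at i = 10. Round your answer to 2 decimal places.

S_10 = 1.32 * (-1.75)^10 ≈ 1.32 * 269.3894 ≈ 355.59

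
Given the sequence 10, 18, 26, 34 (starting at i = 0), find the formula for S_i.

Check differences: 18 - 10 = 8
26 - 18 = 8
Common difference d = 8.
First term a = 10.
Formula: S_i = 10 + 8*i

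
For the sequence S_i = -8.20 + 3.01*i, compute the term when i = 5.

S_5 = -8.2 + 3.01*5 = -8.2 + 15.05 = 6.85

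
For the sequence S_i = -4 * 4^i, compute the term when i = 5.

S_5 = -4 * 4^5 = -4 * 1024 = -4096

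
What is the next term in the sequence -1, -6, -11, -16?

Differences: -6 - -1 = -5
This is an arithmetic sequence with common difference d = -5.
Next term = -16 + -5 = -21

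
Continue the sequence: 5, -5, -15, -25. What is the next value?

Differences: -5 - 5 = -10
This is an arithmetic sequence with common difference d = -10.
Next term = -25 + -10 = -35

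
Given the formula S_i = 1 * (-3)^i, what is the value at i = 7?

S_7 = 1 * (-3)^7 = 1 * -2187 = -2187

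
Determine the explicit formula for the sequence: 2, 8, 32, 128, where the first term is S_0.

Check ratios: 8 / 2 = 4.0
Common ratio r = 4.
First term a = 2.
Formula: S_i = 2 * 4^i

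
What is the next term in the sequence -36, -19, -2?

Differences: -19 - -36 = 17
This is an arithmetic sequence with common difference d = 17.
Next term = -2 + 17 = 15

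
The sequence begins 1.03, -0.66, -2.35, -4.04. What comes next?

Differences: -0.66 - 1.03 = -1.69
This is an arithmetic sequence with common difference d = -1.69.
Next term = -4.04 + -1.69 = -5.73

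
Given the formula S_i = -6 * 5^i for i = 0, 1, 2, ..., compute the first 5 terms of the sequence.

This is a geometric sequence.
i=0: S_0 = -6 * 5^0 = -6
i=1: S_1 = -6 * 5^1 = -30
i=2: S_2 = -6 * 5^2 = -150
i=3: S_3 = -6 * 5^3 = -750
i=4: S_4 = -6 * 5^4 = -3750
The first 5 terms are: [-6, -30, -150, -750, -3750]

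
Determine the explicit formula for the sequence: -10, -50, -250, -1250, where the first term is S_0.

Check ratios: -50 / -10 = 5.0
Common ratio r = 5.
First term a = -10.
Formula: S_i = -10 * 5^i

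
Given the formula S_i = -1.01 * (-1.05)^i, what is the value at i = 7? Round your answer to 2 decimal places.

S_7 = -1.01 * (-1.05)^7 ≈ -1.01 * -1.4071 ≈ 1.42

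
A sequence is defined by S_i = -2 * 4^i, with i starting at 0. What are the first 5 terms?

This is a geometric sequence.
i=0: S_0 = -2 * 4^0 = -2
i=1: S_1 = -2 * 4^1 = -8
i=2: S_2 = -2 * 4^2 = -32
i=3: S_3 = -2 * 4^3 = -128
i=4: S_4 = -2 * 4^4 = -512
The first 5 terms are: [-2, -8, -32, -128, -512]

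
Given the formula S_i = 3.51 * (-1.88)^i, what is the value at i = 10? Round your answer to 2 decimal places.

S_10 = 3.51 * (-1.88)^10 ≈ 3.51 * 551.5419 ≈ 1935.91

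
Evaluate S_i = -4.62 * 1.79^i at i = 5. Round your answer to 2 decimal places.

S_5 = -4.62 * 1.79^5 ≈ -4.62 * 18.3766 ≈ -84.9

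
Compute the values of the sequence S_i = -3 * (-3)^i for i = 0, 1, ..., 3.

This is a geometric sequence.
i=0: S_0 = -3 * (-3)^0 = -3
i=1: S_1 = -3 * (-3)^1 = 9
i=2: S_2 = -3 * (-3)^2 = -27
i=3: S_3 = -3 * (-3)^3 = 81
The first 4 terms are: [-3, 9, -27, 81]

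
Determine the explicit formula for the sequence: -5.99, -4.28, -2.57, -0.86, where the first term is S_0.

Check differences: -4.28 - -5.99 = 1.71
-2.57 - -4.28 = 1.71
Common difference d = 1.71.
First term a = -5.99.
Formula: S_i = -5.99 + 1.71*i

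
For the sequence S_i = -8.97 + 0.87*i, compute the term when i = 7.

S_7 = -8.97 + 0.87*7 = -8.97 + 6.09 = -2.88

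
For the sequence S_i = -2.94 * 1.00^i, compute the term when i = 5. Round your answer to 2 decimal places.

S_5 = -2.94 * 1.0^5 = -2.94 * 1 = -2.94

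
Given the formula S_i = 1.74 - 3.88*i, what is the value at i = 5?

S_5 = 1.74 + -3.88*5 = 1.74 + -19.4 = -17.66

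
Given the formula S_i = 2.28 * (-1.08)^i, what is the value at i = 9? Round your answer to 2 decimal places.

S_9 = 2.28 * (-1.08)^9 ≈ 2.28 * -1.999 ≈ -4.56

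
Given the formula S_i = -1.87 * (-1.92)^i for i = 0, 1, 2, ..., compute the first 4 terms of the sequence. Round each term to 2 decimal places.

This is a geometric sequence.
i=0: S_0 = -1.87 * (-1.92)^0 = -1.87
i=1: S_1 = -1.87 * (-1.92)^1 ≈ 3.59
i=2: S_2 = -1.87 * (-1.92)^2 ≈ -6.89
i=3: S_3 = -1.87 * (-1.92)^3 ≈ 13.24
The first 4 terms are: [-1.87, 3.59, -6.89, 13.24]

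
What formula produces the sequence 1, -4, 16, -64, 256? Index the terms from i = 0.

Check ratios: -4 / 1 = -4.0
Common ratio r = -4.
First term a = 1.
Formula: S_i = 1 * (-4)^i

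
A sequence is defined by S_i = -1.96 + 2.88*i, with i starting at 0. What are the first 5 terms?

This is an arithmetic sequence.
i=0: S_0 = -1.96 + 2.88*0 = -1.96
i=1: S_1 = -1.96 + 2.88*1 = 0.92
i=2: S_2 = -1.96 + 2.88*2 = 3.8
i=3: S_3 = -1.96 + 2.88*3 = 6.68
i=4: S_4 = -1.96 + 2.88*4 = 9.56
The first 5 terms are: [-1.96, 0.92, 3.8, 6.68, 9.56]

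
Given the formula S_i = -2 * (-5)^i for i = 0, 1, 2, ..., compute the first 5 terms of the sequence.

This is a geometric sequence.
i=0: S_0 = -2 * (-5)^0 = -2
i=1: S_1 = -2 * (-5)^1 = 10
i=2: S_2 = -2 * (-5)^2 = -50
i=3: S_3 = -2 * (-5)^3 = 250
i=4: S_4 = -2 * (-5)^4 = -1250
The first 5 terms are: [-2, 10, -50, 250, -1250]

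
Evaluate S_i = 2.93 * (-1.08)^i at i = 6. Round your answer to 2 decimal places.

S_6 = 2.93 * (-1.08)^6 ≈ 2.93 * 1.5869 ≈ 4.65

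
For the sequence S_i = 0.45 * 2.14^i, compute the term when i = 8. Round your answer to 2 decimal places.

S_8 = 0.45 * 2.14^8 ≈ 0.45 * 439.8557 ≈ 197.94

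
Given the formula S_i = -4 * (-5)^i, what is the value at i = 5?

S_5 = -4 * (-5)^5 = -4 * -3125 = 12500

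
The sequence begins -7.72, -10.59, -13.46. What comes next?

Differences: -10.59 - -7.72 = -2.87
This is an arithmetic sequence with common difference d = -2.87.
Next term = -13.46 + -2.87 = -16.33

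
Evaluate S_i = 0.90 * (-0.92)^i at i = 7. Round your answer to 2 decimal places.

S_7 = 0.9 * (-0.92)^7 ≈ 0.9 * -0.5578 ≈ -0.5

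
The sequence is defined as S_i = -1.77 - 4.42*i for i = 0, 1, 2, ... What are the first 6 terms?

This is an arithmetic sequence.
i=0: S_0 = -1.77 + -4.42*0 = -1.77
i=1: S_1 = -1.77 + -4.42*1 = -6.19
i=2: S_2 = -1.77 + -4.42*2 = -10.61
i=3: S_3 = -1.77 + -4.42*3 = -15.03
i=4: S_4 = -1.77 + -4.42*4 = -19.45
i=5: S_5 = -1.77 + -4.42*5 = -23.87
The first 6 terms are: [-1.77, -6.19, -10.61, -15.03, -19.45, -23.87]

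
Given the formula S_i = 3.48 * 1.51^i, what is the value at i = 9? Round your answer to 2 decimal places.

S_9 = 3.48 * 1.51^9 ≈ 3.48 * 40.8124 ≈ 142.03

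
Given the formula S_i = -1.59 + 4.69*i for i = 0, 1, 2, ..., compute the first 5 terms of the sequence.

This is an arithmetic sequence.
i=0: S_0 = -1.59 + 4.69*0 = -1.59
i=1: S_1 = -1.59 + 4.69*1 = 3.1
i=2: S_2 = -1.59 + 4.69*2 = 7.79
i=3: S_3 = -1.59 + 4.69*3 = 12.48
i=4: S_4 = -1.59 + 4.69*4 = 17.17
The first 5 terms are: [-1.59, 3.1, 7.79, 12.48, 17.17]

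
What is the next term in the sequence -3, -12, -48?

Ratios: -12 / -3 = 4.0
This is a geometric sequence with common ratio r = 4.
Next term = -48 * 4 = -192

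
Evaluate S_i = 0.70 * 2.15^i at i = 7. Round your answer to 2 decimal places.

S_7 = 0.7 * 2.15^7 ≈ 0.7 * 212.3583 ≈ 148.65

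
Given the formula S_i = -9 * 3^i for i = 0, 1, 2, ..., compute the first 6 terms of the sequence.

This is a geometric sequence.
i=0: S_0 = -9 * 3^0 = -9
i=1: S_1 = -9 * 3^1 = -27
i=2: S_2 = -9 * 3^2 = -81
i=3: S_3 = -9 * 3^3 = -243
i=4: S_4 = -9 * 3^4 = -729
i=5: S_5 = -9 * 3^5 = -2187
The first 6 terms are: [-9, -27, -81, -243, -729, -2187]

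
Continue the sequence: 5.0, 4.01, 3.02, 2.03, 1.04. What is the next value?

Differences: 4.01 - 5.0 = -0.99
This is an arithmetic sequence with common difference d = -0.99.
Next term = 1.04 + -0.99 = 0.05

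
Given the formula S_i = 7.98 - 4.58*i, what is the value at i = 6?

S_6 = 7.98 + -4.58*6 = 7.98 + -27.48 = -19.5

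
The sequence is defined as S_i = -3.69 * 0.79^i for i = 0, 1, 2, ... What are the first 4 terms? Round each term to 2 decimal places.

This is a geometric sequence.
i=0: S_0 = -3.69 * 0.79^0 = -3.69
i=1: S_1 = -3.69 * 0.79^1 ≈ -2.92
i=2: S_2 = -3.69 * 0.79^2 ≈ -2.3
i=3: S_3 = -3.69 * 0.79^3 ≈ -1.82
The first 4 terms are: [-3.69, -2.92, -2.3, -1.82]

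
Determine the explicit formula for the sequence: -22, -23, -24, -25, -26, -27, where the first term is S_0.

Check differences: -23 - -22 = -1
-24 - -23 = -1
Common difference d = -1.
First term a = -22.
Formula: S_i = -22 - 1*i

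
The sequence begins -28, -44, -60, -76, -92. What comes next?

Differences: -44 - -28 = -16
This is an arithmetic sequence with common difference d = -16.
Next term = -92 + -16 = -108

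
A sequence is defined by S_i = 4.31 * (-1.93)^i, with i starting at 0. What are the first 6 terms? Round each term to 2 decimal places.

This is a geometric sequence.
i=0: S_0 = 4.31 * (-1.93)^0 = 4.31
i=1: S_1 = 4.31 * (-1.93)^1 ≈ -8.32
i=2: S_2 = 4.31 * (-1.93)^2 ≈ 16.05
i=3: S_3 = 4.31 * (-1.93)^3 ≈ -30.98
i=4: S_4 = 4.31 * (-1.93)^4 ≈ 59.8
i=5: S_5 = 4.31 * (-1.93)^5 ≈ -115.42
The first 6 terms are: [4.31, -8.32, 16.05, -30.98, 59.8, -115.42]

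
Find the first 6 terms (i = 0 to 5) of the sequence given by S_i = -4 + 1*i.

This is an arithmetic sequence.
i=0: S_0 = -4 + 1*0 = -4
i=1: S_1 = -4 + 1*1 = -3
i=2: S_2 = -4 + 1*2 = -2
i=3: S_3 = -4 + 1*3 = -1
i=4: S_4 = -4 + 1*4 = 0
i=5: S_5 = -4 + 1*5 = 1
The first 6 terms are: [-4, -3, -2, -1, 0, 1]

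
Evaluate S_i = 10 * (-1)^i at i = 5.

S_5 = 10 * (-1)^5 = 10 * -1 = -10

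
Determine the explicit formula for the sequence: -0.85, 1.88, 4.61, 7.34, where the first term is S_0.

Check differences: 1.88 - -0.85 = 2.73
4.61 - 1.88 = 2.73
Common difference d = 2.73.
First term a = -0.85.
Formula: S_i = -0.85 + 2.73*i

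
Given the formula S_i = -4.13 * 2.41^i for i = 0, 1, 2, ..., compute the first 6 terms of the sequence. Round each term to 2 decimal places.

This is a geometric sequence.
i=0: S_0 = -4.13 * 2.41^0 = -4.13
i=1: S_1 = -4.13 * 2.41^1 ≈ -9.95
i=2: S_2 = -4.13 * 2.41^2 ≈ -23.99
i=3: S_3 = -4.13 * 2.41^3 ≈ -57.81
i=4: S_4 = -4.13 * 2.41^4 ≈ -139.32
i=5: S_5 = -4.13 * 2.41^5 ≈ -335.76
The first 6 terms are: [-4.13, -9.95, -23.99, -57.81, -139.32, -335.76]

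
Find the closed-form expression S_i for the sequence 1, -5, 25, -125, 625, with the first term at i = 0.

Check ratios: -5 / 1 = -5.0
Common ratio r = -5.
First term a = 1.
Formula: S_i = 1 * (-5)^i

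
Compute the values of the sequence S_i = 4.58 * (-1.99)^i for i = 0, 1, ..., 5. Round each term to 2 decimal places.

This is a geometric sequence.
i=0: S_0 = 4.58 * (-1.99)^0 = 4.58
i=1: S_1 = 4.58 * (-1.99)^1 ≈ -9.11
i=2: S_2 = 4.58 * (-1.99)^2 ≈ 18.14
i=3: S_3 = 4.58 * (-1.99)^3 ≈ -36.09
i=4: S_4 = 4.58 * (-1.99)^4 ≈ 71.83
i=5: S_5 = 4.58 * (-1.99)^5 ≈ -142.93
The first 6 terms are: [4.58, -9.11, 18.14, -36.09, 71.83, -142.93]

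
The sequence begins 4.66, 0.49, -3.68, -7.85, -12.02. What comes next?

Differences: 0.49 - 4.66 = -4.17
This is an arithmetic sequence with common difference d = -4.17.
Next term = -12.02 + -4.17 = -16.19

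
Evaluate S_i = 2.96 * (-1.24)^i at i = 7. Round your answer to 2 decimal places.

S_7 = 2.96 * (-1.24)^7 ≈ 2.96 * -4.5077 ≈ -13.34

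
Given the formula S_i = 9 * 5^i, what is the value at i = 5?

S_5 = 9 * 5^5 = 9 * 3125 = 28125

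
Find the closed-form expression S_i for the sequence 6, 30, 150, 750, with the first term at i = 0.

Check ratios: 30 / 6 = 5.0
Common ratio r = 5.
First term a = 6.
Formula: S_i = 6 * 5^i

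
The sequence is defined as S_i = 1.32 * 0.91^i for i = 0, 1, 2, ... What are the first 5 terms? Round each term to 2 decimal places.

This is a geometric sequence.
i=0: S_0 = 1.32 * 0.91^0 = 1.32
i=1: S_1 = 1.32 * 0.91^1 ≈ 1.2
i=2: S_2 = 1.32 * 0.91^2 ≈ 1.09
i=3: S_3 = 1.32 * 0.91^3 ≈ 0.99
i=4: S_4 = 1.32 * 0.91^4 ≈ 0.91
The first 5 terms are: [1.32, 1.2, 1.09, 0.99, 0.91]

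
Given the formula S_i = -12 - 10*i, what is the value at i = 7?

S_7 = -12 + -10*7 = -12 + -70 = -82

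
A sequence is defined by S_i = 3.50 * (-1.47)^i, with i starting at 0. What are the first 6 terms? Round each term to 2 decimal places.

This is a geometric sequence.
i=0: S_0 = 3.5 * (-1.47)^0 = 3.5
i=1: S_1 = 3.5 * (-1.47)^1 ≈ -5.15
i=2: S_2 = 3.5 * (-1.47)^2 ≈ 7.56
i=3: S_3 = 3.5 * (-1.47)^3 ≈ -11.12
i=4: S_4 = 3.5 * (-1.47)^4 ≈ 16.34
i=5: S_5 = 3.5 * (-1.47)^5 ≈ -24.02
The first 6 terms are: [3.5, -5.15, 7.56, -11.12, 16.34, -24.02]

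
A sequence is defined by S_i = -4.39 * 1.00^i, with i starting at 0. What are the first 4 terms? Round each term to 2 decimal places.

This is a geometric sequence.
i=0: S_0 = -4.39 * 1.0^0 = -4.39
i=1: S_1 = -4.39 * 1.0^1 = -4.39
i=2: S_2 = -4.39 * 1.0^2 = -4.39
i=3: S_3 = -4.39 * 1.0^3 = -4.39
The first 4 terms are: [-4.39, -4.39, -4.39, -4.39]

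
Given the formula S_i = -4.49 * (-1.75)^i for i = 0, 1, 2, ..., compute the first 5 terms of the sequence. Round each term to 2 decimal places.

This is a geometric sequence.
i=0: S_0 = -4.49 * (-1.75)^0 = -4.49
i=1: S_1 = -4.49 * (-1.75)^1 ≈ 7.86
i=2: S_2 = -4.49 * (-1.75)^2 ≈ -13.75
i=3: S_3 = -4.49 * (-1.75)^3 ≈ 24.06
i=4: S_4 = -4.49 * (-1.75)^4 ≈ -42.11
The first 5 terms are: [-4.49, 7.86, -13.75, 24.06, -42.11]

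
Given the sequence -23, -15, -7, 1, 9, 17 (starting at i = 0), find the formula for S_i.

Check differences: -15 - -23 = 8
-7 - -15 = 8
Common difference d = 8.
First term a = -23.
Formula: S_i = -23 + 8*i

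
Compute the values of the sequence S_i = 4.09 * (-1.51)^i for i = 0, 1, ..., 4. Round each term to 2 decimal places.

This is a geometric sequence.
i=0: S_0 = 4.09 * (-1.51)^0 = 4.09
i=1: S_1 = 4.09 * (-1.51)^1 ≈ -6.18
i=2: S_2 = 4.09 * (-1.51)^2 ≈ 9.33
i=3: S_3 = 4.09 * (-1.51)^3 ≈ -14.08
i=4: S_4 = 4.09 * (-1.51)^4 ≈ 21.26
The first 5 terms are: [4.09, -6.18, 9.33, -14.08, 21.26]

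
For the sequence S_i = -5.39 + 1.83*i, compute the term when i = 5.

S_5 = -5.39 + 1.83*5 = -5.39 + 9.15 = 3.76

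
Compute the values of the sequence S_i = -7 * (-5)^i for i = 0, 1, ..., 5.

This is a geometric sequence.
i=0: S_0 = -7 * (-5)^0 = -7
i=1: S_1 = -7 * (-5)^1 = 35
i=2: S_2 = -7 * (-5)^2 = -175
i=3: S_3 = -7 * (-5)^3 = 875
i=4: S_4 = -7 * (-5)^4 = -4375
i=5: S_5 = -7 * (-5)^5 = 21875
The first 6 terms are: [-7, 35, -175, 875, -4375, 21875]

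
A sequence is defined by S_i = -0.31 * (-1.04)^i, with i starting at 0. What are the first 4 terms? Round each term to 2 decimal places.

This is a geometric sequence.
i=0: S_0 = -0.31 * (-1.04)^0 = -0.31
i=1: S_1 = -0.31 * (-1.04)^1 ≈ 0.32
i=2: S_2 = -0.31 * (-1.04)^2 ≈ -0.34
i=3: S_3 = -0.31 * (-1.04)^3 ≈ 0.35
The first 4 terms are: [-0.31, 0.32, -0.34, 0.35]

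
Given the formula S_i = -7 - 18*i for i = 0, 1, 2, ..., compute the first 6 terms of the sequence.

This is an arithmetic sequence.
i=0: S_0 = -7 + -18*0 = -7
i=1: S_1 = -7 + -18*1 = -25
i=2: S_2 = -7 + -18*2 = -43
i=3: S_3 = -7 + -18*3 = -61
i=4: S_4 = -7 + -18*4 = -79
i=5: S_5 = -7 + -18*5 = -97
The first 6 terms are: [-7, -25, -43, -61, -79, -97]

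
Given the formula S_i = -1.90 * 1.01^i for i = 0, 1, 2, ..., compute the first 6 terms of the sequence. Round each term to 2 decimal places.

This is a geometric sequence.
i=0: S_0 = -1.9 * 1.01^0 = -1.9
i=1: S_1 = -1.9 * 1.01^1 ≈ -1.92
i=2: S_2 = -1.9 * 1.01^2 ≈ -1.94
i=3: S_3 = -1.9 * 1.01^3 ≈ -1.96
i=4: S_4 = -1.9 * 1.01^4 ≈ -1.98
i=5: S_5 = -1.9 * 1.01^5 ≈ -2.0
The first 6 terms are: [-1.9, -1.92, -1.94, -1.96, -1.98, -2.0]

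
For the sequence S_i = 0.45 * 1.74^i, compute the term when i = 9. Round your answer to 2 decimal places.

S_9 = 0.45 * 1.74^9 ≈ 0.45 * 146.1986 ≈ 65.79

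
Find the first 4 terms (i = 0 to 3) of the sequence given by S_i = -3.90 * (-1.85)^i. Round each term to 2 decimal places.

This is a geometric sequence.
i=0: S_0 = -3.9 * (-1.85)^0 = -3.9
i=1: S_1 = -3.9 * (-1.85)^1 ≈ 7.22
i=2: S_2 = -3.9 * (-1.85)^2 ≈ -13.35
i=3: S_3 = -3.9 * (-1.85)^3 ≈ 24.69
The first 4 terms are: [-3.9, 7.22, -13.35, 24.69]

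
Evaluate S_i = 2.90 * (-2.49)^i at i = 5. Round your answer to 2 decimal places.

S_5 = 2.9 * (-2.49)^5 ≈ 2.9 * -95.7187 ≈ -277.58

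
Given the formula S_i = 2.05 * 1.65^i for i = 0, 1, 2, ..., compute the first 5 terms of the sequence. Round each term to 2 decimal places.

This is a geometric sequence.
i=0: S_0 = 2.05 * 1.65^0 = 2.05
i=1: S_1 = 2.05 * 1.65^1 ≈ 3.38
i=2: S_2 = 2.05 * 1.65^2 ≈ 5.58
i=3: S_3 = 2.05 * 1.65^3 ≈ 9.21
i=4: S_4 = 2.05 * 1.65^4 ≈ 15.19
The first 5 terms are: [2.05, 3.38, 5.58, 9.21, 15.19]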